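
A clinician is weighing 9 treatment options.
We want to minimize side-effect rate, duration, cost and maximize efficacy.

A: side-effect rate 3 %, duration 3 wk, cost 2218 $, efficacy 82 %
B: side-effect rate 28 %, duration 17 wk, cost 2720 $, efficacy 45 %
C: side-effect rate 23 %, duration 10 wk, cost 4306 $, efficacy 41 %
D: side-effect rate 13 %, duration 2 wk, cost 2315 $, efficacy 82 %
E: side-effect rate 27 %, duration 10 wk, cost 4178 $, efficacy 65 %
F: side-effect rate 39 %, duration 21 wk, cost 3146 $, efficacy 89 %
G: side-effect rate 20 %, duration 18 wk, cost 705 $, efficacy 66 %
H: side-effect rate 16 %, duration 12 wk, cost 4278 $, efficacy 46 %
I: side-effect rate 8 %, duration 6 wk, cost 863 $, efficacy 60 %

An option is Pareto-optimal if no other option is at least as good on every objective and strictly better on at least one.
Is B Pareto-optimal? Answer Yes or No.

A vs B: side-effect rate 3≤28, duration 3≤17, cost 2218≤2720, efficacy 82≥45 — A is at least as good on every objective and strictly better on at least one, so A dominates B.

No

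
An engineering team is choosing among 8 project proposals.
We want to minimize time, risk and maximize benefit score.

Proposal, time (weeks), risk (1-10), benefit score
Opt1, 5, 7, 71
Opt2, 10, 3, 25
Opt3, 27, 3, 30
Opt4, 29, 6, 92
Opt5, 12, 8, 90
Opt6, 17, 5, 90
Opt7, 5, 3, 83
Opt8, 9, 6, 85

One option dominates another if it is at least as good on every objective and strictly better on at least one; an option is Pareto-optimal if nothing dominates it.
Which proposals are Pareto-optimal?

Opt1: dominated by Opt7 (time 5≤5, risk 3≤7, benefit score 83≥71).
Opt2: dominated by Opt7 (time 5≤10, risk 3≤3, benefit score 83≥25).
Opt3: dominated by Opt7 (time 5≤27, risk 3≤3, benefit score 83≥30).
Opt4: not dominated (best benefit score).
Opt5: not dominated.
Opt6: not dominated.
Opt7: not dominated.
Opt8: not dominated.

Opt4, Opt5, Opt6, Opt7, Opt8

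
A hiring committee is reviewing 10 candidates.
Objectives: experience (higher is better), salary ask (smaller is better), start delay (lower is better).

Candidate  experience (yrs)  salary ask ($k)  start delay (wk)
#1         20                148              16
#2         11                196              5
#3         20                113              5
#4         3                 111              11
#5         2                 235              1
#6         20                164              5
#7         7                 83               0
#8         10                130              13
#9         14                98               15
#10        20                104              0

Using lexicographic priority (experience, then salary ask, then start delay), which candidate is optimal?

#10

First maximize experience: best is 20, kept {#1, #3, #6, #10}.
Then minimize salary ask: best is 104, kept {#10}.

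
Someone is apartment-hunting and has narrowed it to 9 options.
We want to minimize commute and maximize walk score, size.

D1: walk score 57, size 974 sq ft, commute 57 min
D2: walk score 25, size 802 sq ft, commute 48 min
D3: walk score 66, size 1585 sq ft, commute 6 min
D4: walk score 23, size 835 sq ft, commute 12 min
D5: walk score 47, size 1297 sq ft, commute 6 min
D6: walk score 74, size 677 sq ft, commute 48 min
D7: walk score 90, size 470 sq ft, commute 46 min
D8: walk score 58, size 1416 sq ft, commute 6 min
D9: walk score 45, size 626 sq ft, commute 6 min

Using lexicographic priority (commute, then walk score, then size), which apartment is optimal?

First minimize commute: best is 6, kept {D3, D5, D8, D9}.
Then maximize walk score: best is 66, kept {D3}.

D3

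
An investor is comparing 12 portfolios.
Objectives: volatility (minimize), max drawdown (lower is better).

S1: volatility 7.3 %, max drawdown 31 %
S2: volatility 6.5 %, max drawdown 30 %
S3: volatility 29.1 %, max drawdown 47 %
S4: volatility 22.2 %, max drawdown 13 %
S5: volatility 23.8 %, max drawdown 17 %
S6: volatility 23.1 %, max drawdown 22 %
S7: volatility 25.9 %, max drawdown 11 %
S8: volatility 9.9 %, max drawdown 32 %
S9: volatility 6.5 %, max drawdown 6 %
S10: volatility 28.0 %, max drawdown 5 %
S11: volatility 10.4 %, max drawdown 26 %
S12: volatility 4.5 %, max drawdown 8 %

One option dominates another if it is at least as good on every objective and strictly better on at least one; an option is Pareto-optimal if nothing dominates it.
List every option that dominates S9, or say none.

none

S1: worse on volatility (7.3 vs 6.5).
S2: worse on max drawdown (30 vs 6).
S3: worse on volatility (29.1 vs 6.5).
S4: worse on volatility (22.2 vs 6.5).
S5: worse on volatility (23.8 vs 6.5).
S6: worse on volatility (23.1 vs 6.5).
S7: worse on volatility (25.9 vs 6.5).
S8: worse on volatility (9.9 vs 6.5).
S10: worse on volatility (28.0 vs 6.5).
S11: worse on volatility (10.4 vs 6.5).
S12: worse on max drawdown (8 vs 6).
No option dominates S9.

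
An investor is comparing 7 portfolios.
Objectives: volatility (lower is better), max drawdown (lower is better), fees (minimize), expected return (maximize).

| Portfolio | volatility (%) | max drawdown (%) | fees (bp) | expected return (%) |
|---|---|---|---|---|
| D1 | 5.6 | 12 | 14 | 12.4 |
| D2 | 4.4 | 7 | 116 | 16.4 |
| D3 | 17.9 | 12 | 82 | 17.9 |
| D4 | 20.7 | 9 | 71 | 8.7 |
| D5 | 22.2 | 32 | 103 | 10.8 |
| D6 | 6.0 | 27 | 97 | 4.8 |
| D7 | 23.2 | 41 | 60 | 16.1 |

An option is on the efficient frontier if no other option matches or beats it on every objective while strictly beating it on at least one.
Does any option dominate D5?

D1 vs D5: volatility 5.6≤22.2, max drawdown 12≤32, fees 14≤103, expected return 12.4≥10.8 — D1 is at least as good on every objective and strictly better on at least one, so D1 dominates D5.

Yes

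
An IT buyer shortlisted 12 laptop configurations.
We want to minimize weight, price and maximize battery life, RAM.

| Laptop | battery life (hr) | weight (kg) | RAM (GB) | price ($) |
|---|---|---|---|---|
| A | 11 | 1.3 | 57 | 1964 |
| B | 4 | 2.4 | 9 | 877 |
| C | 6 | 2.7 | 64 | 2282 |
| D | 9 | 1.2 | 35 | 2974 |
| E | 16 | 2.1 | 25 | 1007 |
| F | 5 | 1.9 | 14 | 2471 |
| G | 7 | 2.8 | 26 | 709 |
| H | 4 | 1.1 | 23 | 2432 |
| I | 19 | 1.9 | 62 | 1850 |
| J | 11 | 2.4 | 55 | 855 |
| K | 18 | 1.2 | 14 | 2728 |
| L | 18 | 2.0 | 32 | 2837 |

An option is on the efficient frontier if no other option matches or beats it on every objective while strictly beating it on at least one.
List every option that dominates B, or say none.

J

J: battery life 11≥4, weight 2.4≤2.4, RAM 55≥9, price 855≤877 — dominates B.
Others (A, C, D, E, F, G, H, I, K, L) are each worse than B on at least one objective.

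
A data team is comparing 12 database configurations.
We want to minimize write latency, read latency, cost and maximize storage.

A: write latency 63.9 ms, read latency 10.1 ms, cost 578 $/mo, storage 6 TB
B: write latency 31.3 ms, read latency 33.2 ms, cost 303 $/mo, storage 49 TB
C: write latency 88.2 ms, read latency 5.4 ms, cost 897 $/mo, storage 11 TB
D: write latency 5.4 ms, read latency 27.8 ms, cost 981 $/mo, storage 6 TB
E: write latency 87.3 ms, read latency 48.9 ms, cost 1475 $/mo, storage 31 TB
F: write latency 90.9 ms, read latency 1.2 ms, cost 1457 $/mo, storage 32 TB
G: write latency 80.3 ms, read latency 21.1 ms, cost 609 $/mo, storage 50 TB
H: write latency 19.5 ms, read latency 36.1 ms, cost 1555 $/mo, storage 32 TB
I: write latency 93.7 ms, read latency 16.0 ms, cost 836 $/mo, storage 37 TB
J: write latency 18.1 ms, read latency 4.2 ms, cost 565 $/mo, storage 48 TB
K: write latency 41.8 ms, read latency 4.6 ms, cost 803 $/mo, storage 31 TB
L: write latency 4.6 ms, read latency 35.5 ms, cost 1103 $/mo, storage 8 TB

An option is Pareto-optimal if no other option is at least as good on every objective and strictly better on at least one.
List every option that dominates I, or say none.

J

J: write latency 18.1≤93.7, read latency 4.2≤16.0, cost 565≤836, storage 48≥37 — dominates I.
Others (A, B, C, D, E, F, G, H, K, L) are each worse than I on at least one objective.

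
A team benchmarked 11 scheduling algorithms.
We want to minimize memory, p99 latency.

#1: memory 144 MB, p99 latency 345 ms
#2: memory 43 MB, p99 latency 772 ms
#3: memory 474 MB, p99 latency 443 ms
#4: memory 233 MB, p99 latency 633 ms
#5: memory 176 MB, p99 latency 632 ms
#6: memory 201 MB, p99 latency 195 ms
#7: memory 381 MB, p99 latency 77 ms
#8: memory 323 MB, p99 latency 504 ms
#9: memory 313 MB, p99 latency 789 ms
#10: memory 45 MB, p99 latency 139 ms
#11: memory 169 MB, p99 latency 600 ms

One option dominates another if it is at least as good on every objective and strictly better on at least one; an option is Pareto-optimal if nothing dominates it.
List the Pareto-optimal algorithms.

#1: dominated by #10 (memory 45≤144, p99 latency 139≤345).
#2: not dominated (best memory).
#3: dominated by #1 (memory 144≤474, p99 latency 345≤443).
#4: dominated by #1 (memory 144≤233, p99 latency 345≤633).
#5: dominated by #1 (memory 144≤176, p99 latency 345≤632).
#6: dominated by #10 (memory 45≤201, p99 latency 139≤195).
#7: not dominated (best p99 latency).
#8: dominated by #1 (memory 144≤323, p99 latency 345≤504).
#9: dominated by #1 (memory 144≤313, p99 latency 345≤789).
#10: not dominated.
#11: dominated by #1 (memory 144≤169, p99 latency 345≤600).

#2, #7, #10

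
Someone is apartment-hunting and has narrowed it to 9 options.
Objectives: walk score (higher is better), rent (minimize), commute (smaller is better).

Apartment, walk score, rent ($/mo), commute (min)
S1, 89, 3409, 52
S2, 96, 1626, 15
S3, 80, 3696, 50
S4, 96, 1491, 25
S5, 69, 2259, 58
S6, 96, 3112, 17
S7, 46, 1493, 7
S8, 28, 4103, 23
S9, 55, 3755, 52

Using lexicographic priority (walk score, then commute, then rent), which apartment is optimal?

S2

First maximize walk score: best is 96, kept {S2, S4, S6}.
Then minimize commute: best is 15, kept {S2}.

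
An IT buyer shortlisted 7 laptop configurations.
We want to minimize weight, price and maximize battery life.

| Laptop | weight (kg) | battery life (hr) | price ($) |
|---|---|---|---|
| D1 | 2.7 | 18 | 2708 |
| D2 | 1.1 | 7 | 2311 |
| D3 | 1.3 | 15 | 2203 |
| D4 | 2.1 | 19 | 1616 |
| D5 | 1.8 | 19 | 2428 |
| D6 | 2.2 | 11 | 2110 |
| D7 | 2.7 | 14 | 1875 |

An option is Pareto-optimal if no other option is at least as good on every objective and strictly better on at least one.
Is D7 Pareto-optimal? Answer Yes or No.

D4 vs D7: weight 2.1≤2.7, battery life 19≥14, price 1616≤1875 — D4 is at least as good on every objective and strictly better on at least one, so D4 dominates D7.

No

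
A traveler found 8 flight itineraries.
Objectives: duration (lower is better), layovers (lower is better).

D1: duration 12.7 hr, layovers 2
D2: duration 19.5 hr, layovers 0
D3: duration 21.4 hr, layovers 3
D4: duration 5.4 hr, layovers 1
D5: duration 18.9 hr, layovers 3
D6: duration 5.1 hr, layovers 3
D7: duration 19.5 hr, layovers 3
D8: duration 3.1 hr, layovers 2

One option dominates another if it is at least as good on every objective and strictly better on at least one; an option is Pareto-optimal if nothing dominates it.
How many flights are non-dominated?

3

D1: dominated by D4 (duration 5.4≤12.7, layovers 1≤2).
D2: not dominated (best layovers).
D3: dominated by D1 (duration 12.7≤21.4, layovers 2≤3).
D4: not dominated.
D5: dominated by D1 (duration 12.7≤18.9, layovers 2≤3).
D6: dominated by D8 (duration 3.1≤5.1, layovers 2≤3).
D7: dominated by D1 (duration 12.7≤19.5, layovers 2≤3).
D8: not dominated (best duration).
Pareto-optimal: D2, D4, D8 → 3.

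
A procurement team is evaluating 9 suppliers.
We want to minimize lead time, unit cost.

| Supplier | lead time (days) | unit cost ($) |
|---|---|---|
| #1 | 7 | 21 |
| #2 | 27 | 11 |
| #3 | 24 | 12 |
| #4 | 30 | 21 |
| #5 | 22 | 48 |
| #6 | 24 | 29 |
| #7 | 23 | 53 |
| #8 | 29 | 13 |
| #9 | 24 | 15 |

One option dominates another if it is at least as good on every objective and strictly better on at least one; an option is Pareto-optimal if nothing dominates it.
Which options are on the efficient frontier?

#1, #2, #3

#1: not dominated (best lead time).
#2: not dominated (best unit cost).
#3: not dominated.
#4: dominated by #1 (lead time 7≤30, unit cost 21≤21).
#5: dominated by #1 (lead time 7≤22, unit cost 21≤48).
#6: dominated by #1 (lead time 7≤24, unit cost 21≤29).
#7: dominated by #1 (lead time 7≤23, unit cost 21≤53).
#8: dominated by #2 (lead time 27≤29, unit cost 11≤13).
#9: dominated by #3 (lead time 24≤24, unit cost 12≤15).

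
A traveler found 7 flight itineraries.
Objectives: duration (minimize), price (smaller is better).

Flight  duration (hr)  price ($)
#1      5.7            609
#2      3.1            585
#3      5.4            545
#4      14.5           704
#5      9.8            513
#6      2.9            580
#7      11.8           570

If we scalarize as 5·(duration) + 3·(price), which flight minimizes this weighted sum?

#1: 5·5.7 + 3·609 = 1855.5
#2: 5·3.1 + 3·585 = 1770.5
#3: 5·5.4 + 3·545 = 1662.0
#4: 5·14.5 + 3·704 = 2184.5
#5: 5·9.8 + 3·513 = 1588.0
#6: 5·2.9 + 3·580 = 1754.5
#7: 5·11.8 + 3·570 = 1769.0
Lowest: #5 at 1588.0.

#5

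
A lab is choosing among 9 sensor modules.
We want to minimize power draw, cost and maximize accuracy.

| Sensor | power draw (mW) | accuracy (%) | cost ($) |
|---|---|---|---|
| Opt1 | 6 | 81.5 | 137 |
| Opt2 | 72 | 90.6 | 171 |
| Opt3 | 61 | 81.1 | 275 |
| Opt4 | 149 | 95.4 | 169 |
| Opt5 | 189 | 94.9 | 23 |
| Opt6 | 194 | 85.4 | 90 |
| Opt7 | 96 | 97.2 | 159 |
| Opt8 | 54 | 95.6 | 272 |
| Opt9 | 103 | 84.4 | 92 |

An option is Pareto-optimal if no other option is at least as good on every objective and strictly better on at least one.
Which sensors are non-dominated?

Opt1: not dominated (best power draw).
Opt2: not dominated.
Opt3: dominated by Opt1 (power draw 6≤61, accuracy 81.5≥81.1, cost 137≤275).
Opt4: dominated by Opt7 (power draw 96≤149, accuracy 97.2≥95.4, cost 159≤169).
Opt5: not dominated (best cost).
Opt6: dominated by Opt5 (power draw 189≤194, accuracy 94.9≥85.4, cost 23≤90).
Opt7: not dominated (best accuracy).
Opt8: not dominated.
Opt9: not dominated.

Opt1, Opt2, Opt5, Opt7, Opt8, Opt9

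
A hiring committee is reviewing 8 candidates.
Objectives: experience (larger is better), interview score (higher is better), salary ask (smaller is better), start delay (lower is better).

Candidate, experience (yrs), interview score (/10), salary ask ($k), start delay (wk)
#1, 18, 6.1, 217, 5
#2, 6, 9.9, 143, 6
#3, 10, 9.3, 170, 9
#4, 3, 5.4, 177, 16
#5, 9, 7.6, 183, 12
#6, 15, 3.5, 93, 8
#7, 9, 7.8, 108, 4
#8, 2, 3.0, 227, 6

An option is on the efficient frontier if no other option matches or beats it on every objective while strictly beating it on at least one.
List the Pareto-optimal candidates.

#1: not dominated (best experience).
#2: not dominated (best interview score).
#3: not dominated.
#4: dominated by #2 (experience 6≥3, interview score 9.9≥5.4, salary ask 143≤177, start delay 6≤16).
#5: dominated by #3 (experience 10≥9, interview score 9.3≥7.6, salary ask 170≤183, start delay 9≤12).
#6: not dominated (best salary ask).
#7: not dominated (best start delay).
#8: dominated by #1 (experience 18≥2, interview score 6.1≥3.0, salary ask 217≤227, start delay 5≤6).

#1, #2, #3, #6, #7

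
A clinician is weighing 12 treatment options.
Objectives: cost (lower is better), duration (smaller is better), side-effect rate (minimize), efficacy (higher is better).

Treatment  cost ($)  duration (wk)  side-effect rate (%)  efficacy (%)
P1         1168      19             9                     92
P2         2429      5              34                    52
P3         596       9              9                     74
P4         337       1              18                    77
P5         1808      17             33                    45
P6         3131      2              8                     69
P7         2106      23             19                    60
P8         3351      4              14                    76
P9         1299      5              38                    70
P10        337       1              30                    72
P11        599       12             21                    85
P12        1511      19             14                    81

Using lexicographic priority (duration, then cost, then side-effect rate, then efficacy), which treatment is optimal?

P4

First minimize duration: best is 1, kept {P4, P10}.
Then minimize cost: best is 337, kept {P4, P10}.
Then minimize side-effect rate: best is 18, kept {P4}.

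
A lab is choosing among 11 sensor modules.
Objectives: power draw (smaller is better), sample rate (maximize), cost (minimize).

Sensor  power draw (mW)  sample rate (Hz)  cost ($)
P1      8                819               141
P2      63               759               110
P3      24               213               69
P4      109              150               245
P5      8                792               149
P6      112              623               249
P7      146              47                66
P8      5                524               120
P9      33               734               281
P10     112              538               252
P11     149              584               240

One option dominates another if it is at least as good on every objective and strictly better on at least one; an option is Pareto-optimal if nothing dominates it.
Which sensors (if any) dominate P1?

none

P2: worse on power draw (63 vs 8).
P3: worse on power draw (24 vs 8).
P4: worse on power draw (109 vs 8).
P5: worse on sample rate (792 vs 819).
P6: worse on power draw (112 vs 8).
P7: worse on power draw (146 vs 8).
P8: worse on sample rate (524 vs 819).
P9: worse on power draw (33 vs 8).
P10: worse on power draw (112 vs 8).
P11: worse on power draw (149 vs 8).
No option dominates P1.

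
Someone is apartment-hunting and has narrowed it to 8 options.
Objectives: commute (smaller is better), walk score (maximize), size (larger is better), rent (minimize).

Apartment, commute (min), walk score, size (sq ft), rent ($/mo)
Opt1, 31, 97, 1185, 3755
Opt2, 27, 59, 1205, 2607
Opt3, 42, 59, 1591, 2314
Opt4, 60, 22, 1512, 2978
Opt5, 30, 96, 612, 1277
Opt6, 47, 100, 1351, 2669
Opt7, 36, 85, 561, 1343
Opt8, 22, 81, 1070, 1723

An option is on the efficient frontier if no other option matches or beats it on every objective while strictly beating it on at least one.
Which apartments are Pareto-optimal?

Opt1: not dominated.
Opt2: not dominated.
Opt3: not dominated (best size).
Opt4: dominated by Opt3 (commute 42≤60, walk score 59≥22, size 1591≥1512, rent 2314≤2978).
Opt5: not dominated (best rent).
Opt6: not dominated (best walk score).
Opt7: dominated by Opt5 (commute 30≤36, walk score 96≥85, size 612≥561, rent 1277≤1343).
Opt8: not dominated (best commute).

Opt1, Opt2, Opt3, Opt5, Opt6, Opt8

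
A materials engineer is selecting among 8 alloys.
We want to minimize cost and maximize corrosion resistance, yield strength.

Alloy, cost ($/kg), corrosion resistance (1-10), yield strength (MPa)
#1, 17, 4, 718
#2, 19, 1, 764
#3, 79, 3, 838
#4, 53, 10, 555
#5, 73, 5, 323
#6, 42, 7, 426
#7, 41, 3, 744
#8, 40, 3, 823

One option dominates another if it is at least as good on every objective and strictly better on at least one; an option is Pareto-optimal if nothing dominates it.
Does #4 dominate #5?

Yes

#4 vs #5: cost 53≤73, corrosion resistance 10≥5, yield strength 555≥323 — #4 is at least as good on every objective with at least one strict improvement.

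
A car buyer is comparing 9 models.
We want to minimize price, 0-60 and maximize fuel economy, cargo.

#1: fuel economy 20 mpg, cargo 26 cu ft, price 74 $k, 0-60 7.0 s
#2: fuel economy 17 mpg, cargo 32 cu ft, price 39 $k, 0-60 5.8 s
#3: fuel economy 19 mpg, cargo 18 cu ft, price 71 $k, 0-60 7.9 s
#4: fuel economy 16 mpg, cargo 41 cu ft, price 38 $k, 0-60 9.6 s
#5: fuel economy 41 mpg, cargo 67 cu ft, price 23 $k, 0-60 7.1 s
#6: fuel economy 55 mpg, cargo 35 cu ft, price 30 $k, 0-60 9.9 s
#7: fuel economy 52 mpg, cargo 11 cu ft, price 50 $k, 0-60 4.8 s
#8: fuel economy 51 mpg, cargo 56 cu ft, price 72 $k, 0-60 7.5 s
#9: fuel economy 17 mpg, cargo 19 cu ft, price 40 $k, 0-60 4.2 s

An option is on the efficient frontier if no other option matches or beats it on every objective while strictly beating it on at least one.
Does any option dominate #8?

#1: worse on fuel economy (20 vs 51).
#2: worse on fuel economy (17 vs 51).
#3: worse on fuel economy (19 vs 51).
#4: worse on fuel economy (16 vs 51).
#5: worse on fuel economy (41 vs 51).
#6: worse on cargo (35 vs 56).
#7: worse on cargo (11 vs 56).
#9: worse on fuel economy (17 vs 51).
No option is at least as good as #8 on every objective and strictly better on one.

No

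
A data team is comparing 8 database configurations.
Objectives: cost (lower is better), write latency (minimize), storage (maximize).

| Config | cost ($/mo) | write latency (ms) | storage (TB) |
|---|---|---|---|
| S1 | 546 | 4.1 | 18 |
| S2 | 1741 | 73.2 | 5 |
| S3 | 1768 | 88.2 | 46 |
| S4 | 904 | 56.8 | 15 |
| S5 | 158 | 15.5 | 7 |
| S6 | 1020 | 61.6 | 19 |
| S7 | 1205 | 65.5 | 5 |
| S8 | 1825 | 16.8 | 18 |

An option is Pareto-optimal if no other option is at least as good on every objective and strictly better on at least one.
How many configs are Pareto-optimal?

S1: not dominated (best write latency).
S2: dominated by S1 (cost 546≤1741, write latency 4.1≤73.2, storage 18≥5).
S3: not dominated (best storage).
S4: dominated by S1 (cost 546≤904, write latency 4.1≤56.8, storage 18≥15).
S5: not dominated (best cost).
S6: not dominated.
S7: dominated by S1 (cost 546≤1205, write latency 4.1≤65.5, storage 18≥5).
S8: dominated by S1 (cost 546≤1825, write latency 4.1≤16.8, storage 18≥18).
Pareto-optimal: S1, S3, S5, S6 → 4.

4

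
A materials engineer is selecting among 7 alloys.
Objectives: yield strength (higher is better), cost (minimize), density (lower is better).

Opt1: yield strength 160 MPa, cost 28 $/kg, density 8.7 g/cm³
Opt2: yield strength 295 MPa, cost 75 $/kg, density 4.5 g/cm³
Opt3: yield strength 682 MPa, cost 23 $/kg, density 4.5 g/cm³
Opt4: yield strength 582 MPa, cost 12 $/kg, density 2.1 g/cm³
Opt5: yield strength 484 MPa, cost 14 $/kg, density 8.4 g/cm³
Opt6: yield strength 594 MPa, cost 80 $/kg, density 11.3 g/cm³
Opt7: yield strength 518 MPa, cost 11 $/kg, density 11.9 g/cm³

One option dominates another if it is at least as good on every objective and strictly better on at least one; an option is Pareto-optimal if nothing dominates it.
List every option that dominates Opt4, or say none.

none

Opt1: worse on yield strength (160 vs 582).
Opt2: worse on yield strength (295 vs 582).
Opt3: worse on cost (23 vs 12).
Opt5: worse on yield strength (484 vs 582).
Opt6: worse on cost (80 vs 12).
Opt7: worse on yield strength (518 vs 582).
No option dominates Opt4.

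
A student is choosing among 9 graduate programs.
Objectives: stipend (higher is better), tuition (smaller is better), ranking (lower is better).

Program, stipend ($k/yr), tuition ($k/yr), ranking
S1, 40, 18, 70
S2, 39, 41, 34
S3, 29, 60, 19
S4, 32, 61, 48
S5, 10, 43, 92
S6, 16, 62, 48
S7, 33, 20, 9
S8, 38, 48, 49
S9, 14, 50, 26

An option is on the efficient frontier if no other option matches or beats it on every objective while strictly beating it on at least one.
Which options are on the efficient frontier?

S1: not dominated (best stipend).
S2: not dominated.
S3: dominated by S7 (stipend 33≥29, tuition 20≤60, ranking 9≤19).
S4: dominated by S2 (stipend 39≥32, tuition 41≤61, ranking 34≤48).
S5: dominated by S1 (stipend 40≥10, tuition 18≤43, ranking 70≤92).
S6: dominated by S2 (stipend 39≥16, tuition 41≤62, ranking 34≤48).
S7: not dominated (best ranking).
S8: dominated by S2 (stipend 39≥38, tuition 41≤48, ranking 34≤49).
S9: dominated by S7 (stipend 33≥14, tuition 20≤50, ranking 9≤26).

S1, S2, S7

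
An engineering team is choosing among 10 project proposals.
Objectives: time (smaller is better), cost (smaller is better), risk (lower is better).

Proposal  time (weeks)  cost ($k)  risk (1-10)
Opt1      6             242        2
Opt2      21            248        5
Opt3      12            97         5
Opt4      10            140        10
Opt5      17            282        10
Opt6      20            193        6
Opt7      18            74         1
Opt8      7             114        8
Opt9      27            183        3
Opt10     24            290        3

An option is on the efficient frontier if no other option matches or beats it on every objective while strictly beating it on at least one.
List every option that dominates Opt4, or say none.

Opt8

Opt8: time 7≤10, cost 114≤140, risk 8≤10 — dominates Opt4.
Others (Opt1, Opt2, Opt3, Opt5, Opt6, Opt7, Opt9, Opt10) are each worse than Opt4 on at least one objective.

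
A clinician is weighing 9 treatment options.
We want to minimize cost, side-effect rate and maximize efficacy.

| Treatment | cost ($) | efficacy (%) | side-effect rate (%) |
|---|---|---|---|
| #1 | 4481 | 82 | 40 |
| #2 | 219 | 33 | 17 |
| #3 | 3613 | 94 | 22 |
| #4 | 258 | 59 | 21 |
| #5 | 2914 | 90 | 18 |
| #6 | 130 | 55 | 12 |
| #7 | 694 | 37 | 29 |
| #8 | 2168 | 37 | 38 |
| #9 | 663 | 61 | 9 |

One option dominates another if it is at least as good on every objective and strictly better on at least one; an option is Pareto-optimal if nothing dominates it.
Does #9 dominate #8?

Yes

#9 vs #8: cost 663≤2168, efficacy 61≥37, side-effect rate 9≤38 — #9 is at least as good on every objective with at least one strict improvement.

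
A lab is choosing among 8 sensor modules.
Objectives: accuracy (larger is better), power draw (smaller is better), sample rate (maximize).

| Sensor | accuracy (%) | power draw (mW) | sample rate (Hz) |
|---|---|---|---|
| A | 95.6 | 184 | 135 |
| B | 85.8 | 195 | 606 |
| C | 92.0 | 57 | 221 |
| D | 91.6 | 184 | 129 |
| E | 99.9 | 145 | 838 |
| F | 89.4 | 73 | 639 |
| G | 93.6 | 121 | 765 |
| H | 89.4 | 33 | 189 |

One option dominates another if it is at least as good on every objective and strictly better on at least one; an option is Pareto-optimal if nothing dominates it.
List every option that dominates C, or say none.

A: worse on power draw (184 vs 57).
B: worse on accuracy (85.8 vs 92.0).
D: worse on accuracy (91.6 vs 92.0).
E: worse on power draw (145 vs 57).
F: worse on accuracy (89.4 vs 92.0).
G: worse on power draw (121 vs 57).
H: worse on accuracy (89.4 vs 92.0).
No option dominates C.

none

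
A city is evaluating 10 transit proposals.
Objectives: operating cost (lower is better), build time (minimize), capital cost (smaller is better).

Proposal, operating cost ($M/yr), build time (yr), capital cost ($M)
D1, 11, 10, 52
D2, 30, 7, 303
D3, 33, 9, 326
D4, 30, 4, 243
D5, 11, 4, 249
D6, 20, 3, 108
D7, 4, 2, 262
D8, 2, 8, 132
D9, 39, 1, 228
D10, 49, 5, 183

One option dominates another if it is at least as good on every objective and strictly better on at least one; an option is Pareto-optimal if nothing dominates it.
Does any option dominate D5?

No

D1: worse on build time (10 vs 4).
D2: worse on operating cost (30 vs 11).
D3: worse on operating cost (33 vs 11).
D4: worse on operating cost (30 vs 11).
D6: worse on operating cost (20 vs 11).
D7: worse on capital cost (262 vs 249).
D8: worse on build time (8 vs 4).
D9: worse on operating cost (39 vs 11).
D10: worse on operating cost (49 vs 11).
No option is at least as good as D5 on every objective and strictly better on one.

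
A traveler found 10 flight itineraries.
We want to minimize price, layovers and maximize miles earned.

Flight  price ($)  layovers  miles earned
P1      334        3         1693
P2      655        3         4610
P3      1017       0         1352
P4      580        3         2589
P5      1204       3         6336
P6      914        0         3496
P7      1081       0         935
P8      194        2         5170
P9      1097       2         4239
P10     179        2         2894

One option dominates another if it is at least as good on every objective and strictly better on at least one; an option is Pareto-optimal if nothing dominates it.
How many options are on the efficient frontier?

4

P1: dominated by P8 (price 194≤334, layovers 2≤3, miles earned 5170≥1693).
P2: dominated by P8 (price 194≤655, layovers 2≤3, miles earned 5170≥4610).
P3: dominated by P6 (price 914≤1017, layovers 0≤0, miles earned 3496≥1352).
P4: dominated by P8 (price 194≤580, layovers 2≤3, miles earned 5170≥2589).
P5: not dominated (best miles earned).
P6: not dominated.
P7: dominated by P3 (price 1017≤1081, layovers 0≤0, miles earned 1352≥935).
P8: not dominated.
P9: dominated by P8 (price 194≤1097, layovers 2≤2, miles earned 5170≥4239).
P10: not dominated (best price).
Pareto-optimal: P5, P6, P8, P10 → 4.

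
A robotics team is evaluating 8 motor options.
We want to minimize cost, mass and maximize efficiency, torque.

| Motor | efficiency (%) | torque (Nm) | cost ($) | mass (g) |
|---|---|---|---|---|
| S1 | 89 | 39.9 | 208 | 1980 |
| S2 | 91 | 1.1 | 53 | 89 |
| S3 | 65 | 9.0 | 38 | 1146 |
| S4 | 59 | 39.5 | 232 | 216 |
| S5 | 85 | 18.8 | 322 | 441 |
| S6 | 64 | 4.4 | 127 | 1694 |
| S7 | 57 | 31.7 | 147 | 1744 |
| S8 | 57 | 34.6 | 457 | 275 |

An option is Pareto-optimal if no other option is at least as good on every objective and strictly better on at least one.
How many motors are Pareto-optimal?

6

S1: not dominated (best torque).
S2: not dominated (best efficiency).
S3: not dominated (best cost).
S4: not dominated.
S5: not dominated.
S6: dominated by S3 (efficiency 65≥64, torque 9.0≥4.4, cost 38≤127, mass 1146≤1694).
S7: not dominated.
S8: dominated by S4 (efficiency 59≥57, torque 39.5≥34.6, cost 232≤457, mass 216≤275).
Pareto-optimal: S1, S2, S3, S4, S5, S7 → 6.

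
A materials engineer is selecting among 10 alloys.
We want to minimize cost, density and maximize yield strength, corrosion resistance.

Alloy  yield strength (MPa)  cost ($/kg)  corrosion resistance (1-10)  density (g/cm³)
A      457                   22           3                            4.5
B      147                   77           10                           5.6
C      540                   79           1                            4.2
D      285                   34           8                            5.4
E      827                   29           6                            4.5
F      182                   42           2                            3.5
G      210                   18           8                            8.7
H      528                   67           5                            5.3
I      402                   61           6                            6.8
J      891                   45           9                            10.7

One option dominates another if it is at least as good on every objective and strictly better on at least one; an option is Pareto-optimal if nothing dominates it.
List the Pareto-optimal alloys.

A, B, C, D, E, F, G, J

A: not dominated.
B: not dominated (best corrosion resistance).
C: not dominated.
D: not dominated.
E: not dominated.
F: not dominated (best density).
G: not dominated (best cost).
H: dominated by E (yield strength 827≥528, cost 29≤67, corrosion resistance 6≥5, density 4.5≤5.3).
I: dominated by E (yield strength 827≥402, cost 29≤61, corrosion resistance 6≥6, density 4.5≤6.8).
J: not dominated (best yield strength).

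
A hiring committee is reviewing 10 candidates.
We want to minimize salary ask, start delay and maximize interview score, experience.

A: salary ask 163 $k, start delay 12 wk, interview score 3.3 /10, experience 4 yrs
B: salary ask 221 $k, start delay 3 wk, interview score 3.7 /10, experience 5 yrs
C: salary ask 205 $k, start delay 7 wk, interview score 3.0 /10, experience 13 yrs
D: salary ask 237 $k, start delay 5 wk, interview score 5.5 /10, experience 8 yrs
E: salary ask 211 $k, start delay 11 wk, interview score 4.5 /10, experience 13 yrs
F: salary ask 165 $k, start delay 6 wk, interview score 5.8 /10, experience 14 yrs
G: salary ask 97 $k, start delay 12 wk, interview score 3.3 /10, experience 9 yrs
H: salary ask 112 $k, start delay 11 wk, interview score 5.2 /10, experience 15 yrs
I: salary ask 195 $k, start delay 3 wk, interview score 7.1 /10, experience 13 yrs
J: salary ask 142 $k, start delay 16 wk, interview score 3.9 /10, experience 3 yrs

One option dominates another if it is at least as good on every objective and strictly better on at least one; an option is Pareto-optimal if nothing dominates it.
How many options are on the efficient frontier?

4

A: dominated by G (salary ask 97≤163, start delay 12≤12, interview score 3.3≥3.3, experience 9≥4).
B: dominated by I (salary ask 195≤221, start delay 3≤3, interview score 7.1≥3.7, experience 13≥5).
C: dominated by F (salary ask 165≤205, start delay 6≤7, interview score 5.8≥3.0, experience 14≥13).
D: dominated by I (salary ask 195≤237, start delay 3≤5, interview score 7.1≥5.5, experience 13≥8).
E: dominated by F (salary ask 165≤211, start delay 6≤11, interview score 5.8≥4.5, experience 14≥13).
F: not dominated.
G: not dominated (best salary ask).
H: not dominated (best experience).
I: not dominated (best interview score).
J: dominated by H (salary ask 112≤142, start delay 11≤16, interview score 5.2≥3.9, experience 15≥3).
Pareto-optimal: F, G, H, I → 4.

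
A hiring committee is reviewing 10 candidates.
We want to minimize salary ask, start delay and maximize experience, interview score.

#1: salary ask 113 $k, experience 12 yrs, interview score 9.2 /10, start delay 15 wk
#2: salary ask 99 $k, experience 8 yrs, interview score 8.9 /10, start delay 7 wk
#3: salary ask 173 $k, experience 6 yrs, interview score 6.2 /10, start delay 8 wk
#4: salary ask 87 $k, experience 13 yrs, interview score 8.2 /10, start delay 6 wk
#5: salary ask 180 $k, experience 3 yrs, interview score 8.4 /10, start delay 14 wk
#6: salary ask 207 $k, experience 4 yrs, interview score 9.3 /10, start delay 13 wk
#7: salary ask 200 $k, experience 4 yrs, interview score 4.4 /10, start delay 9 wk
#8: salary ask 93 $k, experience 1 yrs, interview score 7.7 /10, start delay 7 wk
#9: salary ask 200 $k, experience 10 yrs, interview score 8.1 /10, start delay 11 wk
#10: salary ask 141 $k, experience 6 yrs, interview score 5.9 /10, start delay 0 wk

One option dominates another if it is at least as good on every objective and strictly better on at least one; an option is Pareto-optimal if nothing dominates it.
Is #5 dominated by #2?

#2 vs #5: salary ask 99≤180, experience 8≥3, interview score 8.9≥8.4, start delay 7≤14 — #2 is at least as good on every objective with at least one strict improvement.

Yes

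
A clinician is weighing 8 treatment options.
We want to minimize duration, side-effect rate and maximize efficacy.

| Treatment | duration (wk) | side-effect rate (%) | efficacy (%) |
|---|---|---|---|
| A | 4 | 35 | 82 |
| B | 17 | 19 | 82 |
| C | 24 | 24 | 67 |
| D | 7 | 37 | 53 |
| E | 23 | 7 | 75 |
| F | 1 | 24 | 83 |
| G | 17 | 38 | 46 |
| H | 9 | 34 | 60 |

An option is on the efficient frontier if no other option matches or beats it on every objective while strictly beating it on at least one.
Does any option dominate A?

Yes

F vs A: duration 1≤4, side-effect rate 24≤35, efficacy 83≥82 — F is at least as good on every objective and strictly better on at least one, so F dominates A.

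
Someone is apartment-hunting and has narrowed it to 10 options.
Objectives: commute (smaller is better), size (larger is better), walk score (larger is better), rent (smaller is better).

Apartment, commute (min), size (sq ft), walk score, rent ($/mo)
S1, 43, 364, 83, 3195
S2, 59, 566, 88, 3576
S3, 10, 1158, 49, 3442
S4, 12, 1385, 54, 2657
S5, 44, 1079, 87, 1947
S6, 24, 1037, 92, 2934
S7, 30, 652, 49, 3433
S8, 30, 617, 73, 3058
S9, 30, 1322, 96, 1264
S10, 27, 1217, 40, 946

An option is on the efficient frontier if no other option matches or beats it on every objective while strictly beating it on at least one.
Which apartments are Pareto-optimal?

S3, S4, S6, S9, S10

S1: dominated by S6 (commute 24≤43, size 1037≥364, walk score 92≥83, rent 2934≤3195).
S2: dominated by S6 (commute 24≤59, size 1037≥566, walk score 92≥88, rent 2934≤3576).
S3: not dominated (best commute).
S4: not dominated (best size).
S5: dominated by S9 (commute 30≤44, size 1322≥1079, walk score 96≥87, rent 1264≤1947).
S6: not dominated.
S7: dominated by S4 (commute 12≤30, size 1385≥652, walk score 54≥49, rent 2657≤3433).
S8: dominated by S6 (commute 24≤30, size 1037≥617, walk score 92≥73, rent 2934≤3058).
S9: not dominated (best walk score).
S10: not dominated (best rent).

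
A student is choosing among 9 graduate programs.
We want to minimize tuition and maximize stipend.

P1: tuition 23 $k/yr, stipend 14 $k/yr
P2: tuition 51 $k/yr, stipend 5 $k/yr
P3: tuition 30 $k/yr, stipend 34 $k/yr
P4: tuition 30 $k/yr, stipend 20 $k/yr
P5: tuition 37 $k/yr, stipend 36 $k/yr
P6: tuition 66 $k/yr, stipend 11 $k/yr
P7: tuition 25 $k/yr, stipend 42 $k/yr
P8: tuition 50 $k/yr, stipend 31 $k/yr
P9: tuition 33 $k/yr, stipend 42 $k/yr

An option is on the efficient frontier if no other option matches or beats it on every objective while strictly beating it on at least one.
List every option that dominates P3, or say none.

P7

P7: tuition 25≤30, stipend 42≥34 — dominates P3.
Others (P1, P2, P4, P5, P6, P8, P9) are each worse than P3 on at least one objective.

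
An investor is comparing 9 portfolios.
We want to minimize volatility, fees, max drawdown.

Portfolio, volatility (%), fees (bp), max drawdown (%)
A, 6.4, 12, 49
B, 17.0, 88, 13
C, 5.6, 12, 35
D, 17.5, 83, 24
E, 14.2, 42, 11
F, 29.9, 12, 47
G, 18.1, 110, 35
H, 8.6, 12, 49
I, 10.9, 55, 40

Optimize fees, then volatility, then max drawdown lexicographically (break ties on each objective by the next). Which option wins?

First minimize fees: best is 12, kept {A, C, F, H}.
Then minimize volatility: best is 5.6, kept {C}.

C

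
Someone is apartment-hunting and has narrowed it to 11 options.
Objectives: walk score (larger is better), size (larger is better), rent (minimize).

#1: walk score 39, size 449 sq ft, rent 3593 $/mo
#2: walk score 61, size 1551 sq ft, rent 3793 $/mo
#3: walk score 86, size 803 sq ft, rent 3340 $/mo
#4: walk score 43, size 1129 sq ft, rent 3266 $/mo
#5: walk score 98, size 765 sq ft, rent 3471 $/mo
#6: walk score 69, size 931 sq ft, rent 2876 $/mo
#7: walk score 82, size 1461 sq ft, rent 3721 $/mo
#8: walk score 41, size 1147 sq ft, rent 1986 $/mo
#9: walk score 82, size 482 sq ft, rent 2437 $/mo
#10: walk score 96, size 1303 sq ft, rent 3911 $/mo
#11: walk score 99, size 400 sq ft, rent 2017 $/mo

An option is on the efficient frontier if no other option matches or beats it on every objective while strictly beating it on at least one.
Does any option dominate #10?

No

#1: worse on walk score (39 vs 96).
#2: worse on walk score (61 vs 96).
#3: worse on walk score (86 vs 96).
#4: worse on walk score (43 vs 96).
#5: worse on size (765 vs 1303).
#6: worse on walk score (69 vs 96).
#7: worse on walk score (82 vs 96).
#8: worse on walk score (41 vs 96).
#9: worse on walk score (82 vs 96).
#11: worse on size (400 vs 1303).
No option is at least as good as #10 on every objective and strictly better on one.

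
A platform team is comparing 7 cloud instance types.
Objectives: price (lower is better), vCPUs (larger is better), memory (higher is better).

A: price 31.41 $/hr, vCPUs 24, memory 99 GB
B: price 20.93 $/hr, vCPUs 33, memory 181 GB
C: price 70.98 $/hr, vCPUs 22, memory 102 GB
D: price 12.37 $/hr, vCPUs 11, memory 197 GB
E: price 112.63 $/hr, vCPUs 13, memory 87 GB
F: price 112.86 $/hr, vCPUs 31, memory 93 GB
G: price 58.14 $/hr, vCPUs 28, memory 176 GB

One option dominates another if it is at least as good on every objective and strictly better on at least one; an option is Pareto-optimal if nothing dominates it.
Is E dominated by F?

F vs E: F is worse on price (112.86 vs 112.63), so it does not dominate E.

No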